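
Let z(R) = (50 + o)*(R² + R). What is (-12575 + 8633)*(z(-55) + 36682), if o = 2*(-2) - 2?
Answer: -659741004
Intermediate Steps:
o = -6 (o = -4 - 2 = -6)
z(R) = 44*R + 44*R² (z(R) = (50 - 6)*(R² + R) = 44*(R + R²) = 44*R + 44*R²)
(-12575 + 8633)*(z(-55) + 36682) = (-12575 + 8633)*(44*(-55)*(1 - 55) + 36682) = -3942*(44*(-55)*(-54) + 36682) = -3942*(130680 + 36682) = -3942*167362 = -659741004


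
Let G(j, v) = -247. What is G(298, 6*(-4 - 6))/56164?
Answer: -13/2956 ≈ -0.0043978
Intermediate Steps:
G(298, 6*(-4 - 6))/56164 = -247/56164 = -247*1/56164 = -13/2956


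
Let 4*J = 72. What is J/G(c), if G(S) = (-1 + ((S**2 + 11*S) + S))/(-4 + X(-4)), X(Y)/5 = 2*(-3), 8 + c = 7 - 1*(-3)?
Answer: -68/3 ≈ -22.667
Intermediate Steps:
c = 2 (c = -8 + (7 - 1*(-3)) = -8 + (7 + 3) = -8 + 10 = 2)
J = 18 (J = (1/4)*72 = 18)
X(Y) = -30 (X(Y) = 5*(2*(-3)) = 5*(-6) = -30)
G(S) = 1/34 - 6*S/17 - S**2/34 (G(S) = (-1 + ((S**2 + 11*S) + S))/(-4 - 30) = (-1 + (S**2 + 12*S))/(-34) = (-1 + S**2 + 12*S)*(-1/34) = 1/34 - 6*S/17 - S**2/34)
J/G(c) = 18/(1/34 - 6/17*2 - 1/34*2**2) = 18/(1/34 - 12/17 - 1/34*4) = 18/(1/34 - 12/17 - 2/17) = 18/(-27/34) = 18*(-34/27) = -68/3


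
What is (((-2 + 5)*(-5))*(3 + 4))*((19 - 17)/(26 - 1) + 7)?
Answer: -3717/5 ≈ -743.40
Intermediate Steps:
(((-2 + 5)*(-5))*(3 + 4))*((19 - 17)/(26 - 1) + 7) = ((3*(-5))*7)*(2/25 + 7) = (-15*7)*(2*(1/25) + 7) = -105*(2/25 + 7) = -105*177/25 = -3717/5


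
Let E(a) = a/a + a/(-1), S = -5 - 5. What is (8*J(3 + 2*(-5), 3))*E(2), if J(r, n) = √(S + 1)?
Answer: -24*I ≈ -24.0*I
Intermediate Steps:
S = -10
J(r, n) = 3*I (J(r, n) = √(-10 + 1) = √(-9) = 3*I)
E(a) = 1 - a (E(a) = 1 + a*(-1) = 1 - a)
(8*J(3 + 2*(-5), 3))*E(2) = (8*(3*I))*(1 - 1*2) = (24*I)*(1 - 2) = (24*I)*(-1) = -24*I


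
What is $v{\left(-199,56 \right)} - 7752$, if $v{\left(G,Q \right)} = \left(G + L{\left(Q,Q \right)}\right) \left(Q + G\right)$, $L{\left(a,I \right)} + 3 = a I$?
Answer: $-427314$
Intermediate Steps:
$L{\left(a,I \right)} = -3 + I a$ ($L{\left(a,I \right)} = -3 + a I = -3 + I a$)
$v{\left(G,Q \right)} = \left(G + Q\right) \left(-3 + G + Q^{2}\right)$ ($v{\left(G,Q \right)} = \left(G + \left(-3 + Q Q\right)\right) \left(Q + G\right) = \left(G + \left(-3 + Q^{2}\right)\right) \left(G + Q\right) = \left(-3 + G + Q^{2}\right) \left(G + Q\right) = \left(G + Q\right) \left(-3 + G + Q^{2}\right)$)
$v{\left(-199,56 \right)} - 7752 = \left(\left(-199\right)^{2} - 11144 - 199 \left(-3 + 56^{2}\right) + 56 \left(-3 + 56^{2}\right)\right) - 7752 = \left(39601 - 11144 - 199 \left(-3 + 3136\right) + 56 \left(-3 + 3136\right)\right) - 7752 = \left(39601 - 11144 - 623467 + 56 \cdot 3133\right) - 7752 = \left(39601 - 11144 - 623467 + 175448\right) - 7752 = -419562 - 7752 = -427314$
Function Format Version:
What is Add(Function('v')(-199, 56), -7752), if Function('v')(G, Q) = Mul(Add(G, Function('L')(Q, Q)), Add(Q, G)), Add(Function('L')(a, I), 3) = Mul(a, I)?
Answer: -427314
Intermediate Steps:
Function('L')(a, I) = Add(-3, Mul(I, a)) (Function('L')(a, I) = Add(-3, Mul(a, I)) = Add(-3, Mul(I, a)))
Function('v')(G, Q) = Mul(Add(G, Q), Add(-3, G, Pow(Q, 2))) (Function('v')(G, Q) = Mul(Add(G, Add(-3, Mul(Q, Q))), Add(Q, G)) = Mul(Add(G, Add(-3, Pow(Q, 2))), Add(G, Q)) = Mul(Add(-3, G, Pow(Q, 2)), Add(G, Q)) = Mul(Add(G, Q), Add(-3, G, Pow(Q, 2))))
Add(Function('v')(-199, 56), -7752) = Add(Add(Pow(-199, 2), Mul(-199, 56), Mul(-199, Add(-3, Pow(56, 2))), Mul(56, Add(-3, Pow(56, 2)))), -7752) = Add(Add(39601, -11144, Mul(-199, Add(-3, 3136)), Mul(56, Add(-3, 3136))), -7752) = Add(Add(39601, -11144, Mul(-199, 3133), Mul(56, 3133)), -7752) = Add(Add(39601, -11144, -623467, 175448), -7752) = Add(-419562, -7752) = -427314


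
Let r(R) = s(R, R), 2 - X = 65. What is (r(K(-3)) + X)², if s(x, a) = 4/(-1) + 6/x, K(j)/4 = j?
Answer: 18225/4 ≈ 4556.3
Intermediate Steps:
X = -63 (X = 2 - 1*65 = 2 - 65 = -63)
K(j) = 4*j
s(x, a) = -4 + 6/x (s(x, a) = 4*(-1) + 6/x = -4 + 6/x)
r(R) = -4 + 6/R
(r(K(-3)) + X)² = ((-4 + 6/((4*(-3)))) - 63)² = ((-4 + 6/(-12)) - 63)² = ((-4 + 6*(-1/12)) - 63)² = ((-4 - ½) - 63)² = (-9/2 - 63)² = (-135/2)² = 18225/4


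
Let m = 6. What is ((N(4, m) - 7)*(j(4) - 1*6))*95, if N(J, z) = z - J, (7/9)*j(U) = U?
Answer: 2850/7 ≈ 407.14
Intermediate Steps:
j(U) = 9*U/7
((N(4, m) - 7)*(j(4) - 1*6))*95 = (((6 - 1*4) - 7)*((9/7)*4 - 1*6))*95 = (((6 - 4) - 7)*(36/7 - 6))*95 = ((2 - 7)*(-6/7))*95 = -5*(-6/7)*95 = (30/7)*95 = 2850/7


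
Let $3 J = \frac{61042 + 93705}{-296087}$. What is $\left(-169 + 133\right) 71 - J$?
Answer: $- \frac{2270240369}{888261} \approx -2555.8$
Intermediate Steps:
$J = - \frac{154747}{888261}$ ($J = \frac{\left(61042 + 93705\right) \frac{1}{-296087}}{3} = \frac{154747 \left(- \frac{1}{296087}\right)}{3} = \frac{1}{3} \left(- \frac{154747}{296087}\right) = - \frac{154747}{888261} \approx -0.17421$)
$\left(-169 + 133\right) 71 - J = \left(-169 + 133\right) 71 - - \frac{154747}{888261} = \left(-36\right) 71 + \frac{154747}{888261} = -2556 + \frac{154747}{888261} = - \frac{2270240369}{888261}$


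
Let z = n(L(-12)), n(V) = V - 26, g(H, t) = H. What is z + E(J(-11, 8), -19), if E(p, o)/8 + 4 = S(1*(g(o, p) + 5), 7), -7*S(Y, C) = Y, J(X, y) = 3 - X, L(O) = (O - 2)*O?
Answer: 126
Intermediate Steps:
L(O) = O*(-2 + O) (L(O) = (-2 + O)*O = O*(-2 + O))
S(Y, C) = -Y/7
E(p, o) = -264/7 - 8*o/7 (E(p, o) = -32 + 8*(-(o + 5)/7) = -32 + 8*(-(5 + o)/7) = -32 + 8*(-5/7 - o/7) = -32 + (-40/7 - 8*o/7) = -264/7 - 8*o/7)
n(V) = -26 + V
z = 142 (z = -26 - 12*(-2 - 12) = -26 - 12*(-14) = -26 + 168 = 142)
z + E(J(-11, 8), -19) = 142 + (-264/7 - 8/7*(-19)) = 142 + (-264/7 + 152/7) = 142 - 16 = 126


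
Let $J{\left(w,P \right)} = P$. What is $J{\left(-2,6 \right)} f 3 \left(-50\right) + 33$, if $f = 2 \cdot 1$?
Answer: $-1767$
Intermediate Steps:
$f = 2$
$J{\left(-2,6 \right)} f 3 \left(-50\right) + 33 = 6 \cdot 2 \cdot 3 \left(-50\right) + 33 = 12 \cdot 3 \left(-50\right) + 33 = 36 \left(-50\right) + 33 = -1800 + 33 = -1767$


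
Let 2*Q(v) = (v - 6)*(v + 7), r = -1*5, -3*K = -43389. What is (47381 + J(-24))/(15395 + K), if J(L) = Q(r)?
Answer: 23685/14929 ≈ 1.5865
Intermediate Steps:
K = 14463 (K = -⅓*(-43389) = 14463)
r = -5
Q(v) = (-6 + v)*(7 + v)/2 (Q(v) = ((v - 6)*(v + 7))/2 = ((-6 + v)*(7 + v))/2 = (-6 + v)*(7 + v)/2)
J(L) = -11 (J(L) = -21 + (½)*(-5) + (½)*(-5)² = -21 - 5/2 + (½)*25 = -21 - 5/2 + 25/2 = -11)
(47381 + J(-24))/(15395 + K) = (47381 - 11)/(15395 + 14463) = 47370/29858 = 47370*(1/29858) = 23685/14929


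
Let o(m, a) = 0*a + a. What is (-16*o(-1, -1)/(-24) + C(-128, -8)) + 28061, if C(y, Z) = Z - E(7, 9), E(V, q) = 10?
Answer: 84127/3 ≈ 28042.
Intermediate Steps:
C(y, Z) = -10 + Z (C(y, Z) = Z - 1*10 = Z - 10 = -10 + Z)
o(m, a) = a (o(m, a) = 0 + a = a)
(-16*o(-1, -1)/(-24) + C(-128, -8)) + 28061 = (-16*(-1)/(-24) + (-10 - 8)) + 28061 = (16*(-1/24) - 18) + 28061 = (-⅔ - 18) + 28061 = -56/3 + 28061 = 84127/3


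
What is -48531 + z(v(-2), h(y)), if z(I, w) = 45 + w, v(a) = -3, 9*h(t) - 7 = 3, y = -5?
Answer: -436364/9 ≈ -48485.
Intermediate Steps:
h(t) = 10/9 (h(t) = 7/9 + (⅑)*3 = 7/9 + ⅓ = 10/9)
-48531 + z(v(-2), h(y)) = -48531 + (45 + 10/9) = -48531 + 415/9 = -436364/9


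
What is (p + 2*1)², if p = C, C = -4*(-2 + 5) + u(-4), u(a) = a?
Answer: 196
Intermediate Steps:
C = -16 (C = -4*(-2 + 5) - 4 = -4*3 - 4 = -12 - 4 = -16)
p = -16
(p + 2*1)² = (-16 + 2*1)² = (-16 + 2)² = (-14)² = 196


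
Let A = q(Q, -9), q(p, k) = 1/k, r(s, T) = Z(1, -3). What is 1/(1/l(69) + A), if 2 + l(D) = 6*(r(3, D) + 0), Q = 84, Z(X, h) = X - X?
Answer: -18/11 ≈ -1.6364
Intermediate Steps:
Z(X, h) = 0
r(s, T) = 0
A = -1/9 (A = 1/(-9) = -1/9 ≈ -0.11111)
l(D) = -2 (l(D) = -2 + 6*(0 + 0) = -2 + 6*0 = -2 + 0 = -2)
1/(1/l(69) + A) = 1/(1/(-2) - 1/9) = 1/(-1/2 - 1/9) = 1/(-11/18) = -18/11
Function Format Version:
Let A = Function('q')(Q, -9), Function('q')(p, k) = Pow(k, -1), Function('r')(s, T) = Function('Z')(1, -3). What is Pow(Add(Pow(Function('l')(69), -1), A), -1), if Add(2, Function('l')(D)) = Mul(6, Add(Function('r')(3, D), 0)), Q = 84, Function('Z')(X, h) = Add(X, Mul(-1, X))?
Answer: Rational(-18, 11) ≈ -1.6364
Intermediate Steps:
Function('Z')(X, h) = 0
Function('r')(s, T) = 0
A = Rational(-1, 9) (A = Pow(-9, -1) = Rational(-1, 9) ≈ -0.11111)
Function('l')(D) = -2 (Function('l')(D) = Add(-2, Mul(6, Add(0, 0))) = Add(-2, Mul(6, 0)) = Add(-2, 0) = -2)
Pow(Add(Pow(Function('l')(69), -1), A), -1) = Pow(Add(Pow(-2, -1), Rational(-1, 9)), -1) = Pow(Add(Rational(-1, 2), Rational(-1, 9)), -1) = Pow(Rational(-11, 18), -1) = Rational(-18, 11)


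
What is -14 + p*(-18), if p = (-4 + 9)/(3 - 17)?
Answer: -53/7 ≈ -7.5714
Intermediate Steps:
p = -5/14 (p = 5/(-14) = 5*(-1/14) = -5/14 ≈ -0.35714)
-14 + p*(-18) = -14 - 5/14*(-18) = -14 + 45/7 = -53/7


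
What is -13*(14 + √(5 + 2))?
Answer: -182 - 13*√7 ≈ -216.39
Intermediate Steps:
-13*(14 + √(5 + 2)) = -13*(14 + √7) = -182 - 13*√7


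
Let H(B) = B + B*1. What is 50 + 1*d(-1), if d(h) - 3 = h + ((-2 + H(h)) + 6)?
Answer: 54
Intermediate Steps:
H(B) = 2*B (H(B) = B + B = 2*B)
d(h) = 7 + 3*h (d(h) = 3 + (h + ((-2 + 2*h) + 6)) = 3 + (h + (4 + 2*h)) = 3 + (4 + 3*h) = 7 + 3*h)
50 + 1*d(-1) = 50 + 1*(7 + 3*(-1)) = 50 + 1*(7 - 3) = 50 + 1*4 = 50 + 4 = 54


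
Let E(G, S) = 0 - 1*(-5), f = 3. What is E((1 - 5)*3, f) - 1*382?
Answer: -377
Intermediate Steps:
E(G, S) = 5 (E(G, S) = 0 + 5 = 5)
E((1 - 5)*3, f) - 1*382 = 5 - 1*382 = 5 - 382 = -377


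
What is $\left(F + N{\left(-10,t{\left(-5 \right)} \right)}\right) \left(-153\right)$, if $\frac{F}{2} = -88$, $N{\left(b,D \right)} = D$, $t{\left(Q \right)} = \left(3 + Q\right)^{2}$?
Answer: $26316$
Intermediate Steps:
$F = -176$ ($F = 2 \left(-88\right) = -176$)
$\left(F + N{\left(-10,t{\left(-5 \right)} \right)}\right) \left(-153\right) = \left(-176 + \left(3 - 5\right)^{2}\right) \left(-153\right) = \left(-176 + \left(-2\right)^{2}\right) \left(-153\right) = \left(-176 + 4\right) \left(-153\right) = \left(-172\right) \left(-153\right) = 26316$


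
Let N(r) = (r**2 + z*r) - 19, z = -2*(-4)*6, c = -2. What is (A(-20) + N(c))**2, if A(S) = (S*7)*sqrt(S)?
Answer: -379679 + 62160*I*sqrt(5) ≈ -3.7968e+5 + 1.3899e+5*I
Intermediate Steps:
z = 48 (z = 8*6 = 48)
N(r) = -19 + r**2 + 48*r (N(r) = (r**2 + 48*r) - 19 = -19 + r**2 + 48*r)
A(S) = 7*S**(3/2) (A(S) = (7*S)*sqrt(S) = 7*S**(3/2))
(A(-20) + N(c))**2 = (7*(-20)**(3/2) + (-19 + (-2)**2 + 48*(-2)))**2 = (7*(-40*I*sqrt(5)) + (-19 + 4 - 96))**2 = (-280*I*sqrt(5) - 111)**2 = (-111 - 280*I*sqrt(5))**2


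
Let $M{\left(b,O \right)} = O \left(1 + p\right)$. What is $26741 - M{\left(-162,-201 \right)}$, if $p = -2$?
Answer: $26540$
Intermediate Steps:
$M{\left(b,O \right)} = - O$ ($M{\left(b,O \right)} = O \left(1 - 2\right) = O \left(-1\right) = - O$)
$26741 - M{\left(-162,-201 \right)} = 26741 - \left(-1\right) \left(-201\right) = 26741 - 201 = 26540$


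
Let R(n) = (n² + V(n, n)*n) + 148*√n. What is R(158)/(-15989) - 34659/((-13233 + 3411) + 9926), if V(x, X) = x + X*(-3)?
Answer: -551566495/1662856 - 148*√158/15989 ≈ -331.81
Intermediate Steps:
V(x, X) = x - 3*X
R(n) = -n² + 148*√n (R(n) = (n² + (n - 3*n)*n) + 148*√n = (n² + (-2*n)*n) + 148*√n = (n² - 2*n²) + 148*√n = -n² + 148*√n)
R(158)/(-15989) - 34659/((-13233 + 3411) + 9926) = (-1*158² + 148*√158)/(-15989) - 34659/((-13233 + 3411) + 9926) = (-1*24964 + 148*√158)*(-1/15989) - 34659/(-9822 + 9926) = (-24964 + 148*√158)*(-1/15989) - 34659/104 = (24964/15989 - 148*√158/15989) - 34659*1/104 = (24964/15989 - 148*√158/15989) - 34659/104 = -551566495/1662856 - 148*√158/15989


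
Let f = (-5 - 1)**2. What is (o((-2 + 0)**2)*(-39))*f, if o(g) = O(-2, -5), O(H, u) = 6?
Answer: -8424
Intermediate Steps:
o(g) = 6
f = 36 (f = (-6)**2 = 36)
(o((-2 + 0)**2)*(-39))*f = (6*(-39))*36 = -234*36 = -8424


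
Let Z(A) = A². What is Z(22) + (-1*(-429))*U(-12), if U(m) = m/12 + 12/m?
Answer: -374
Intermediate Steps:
U(m) = 12/m + m/12 (U(m) = m*(1/12) + 12/m = m/12 + 12/m = 12/m + m/12)
Z(22) + (-1*(-429))*U(-12) = 22² + (-1*(-429))*(12/(-12) + (1/12)*(-12)) = 484 + 429*(12*(-1/12) - 1) = 484 + 429*(-1 - 1) = 484 + 429*(-2) = 484 - 858 = -374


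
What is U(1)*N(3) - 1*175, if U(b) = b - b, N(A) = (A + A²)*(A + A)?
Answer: -175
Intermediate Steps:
N(A) = 2*A*(A + A²) (N(A) = (A + A²)*(2*A) = 2*A*(A + A²))
U(b) = 0
U(1)*N(3) - 1*175 = 0*(2*3²*(1 + 3)) - 1*175 = 0*(2*9*4) - 175 = 0*72 - 175 = 0 - 175 = -175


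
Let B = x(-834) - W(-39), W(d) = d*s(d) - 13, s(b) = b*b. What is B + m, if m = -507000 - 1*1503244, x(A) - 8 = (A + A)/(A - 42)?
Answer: -142415853/73 ≈ -1.9509e+6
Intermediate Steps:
s(b) = b²
x(A) = 8 + 2*A/(-42 + A) (x(A) = 8 + (A + A)/(A - 42) = 8 + (2*A)/(-42 + A) = 8 + 2*A/(-42 + A))
W(d) = -13 + d³ (W(d) = d*d² - 13 = d³ - 13 = -13 + d³)
m = -2010244 (m = -507000 - 1503244 = -2010244)
B = 4331959/73 (B = 2*(-168 + 5*(-834))/(-42 - 834) - (-13 + (-39)³) = 2*(-168 - 4170)/(-876) - (-13 - 59319) = 2*(-1/876)*(-4338) - 1*(-59332) = 723/73 + 59332 = 4331959/73 ≈ 59342.)
B + m = 4331959/73 - 2010244 = -142415853/73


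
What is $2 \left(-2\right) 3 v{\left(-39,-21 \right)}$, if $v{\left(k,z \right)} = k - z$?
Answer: $216$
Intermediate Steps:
$2 \left(-2\right) 3 v{\left(-39,-21 \right)} = 2 \left(-2\right) 3 \left(-39 - -21\right) = \left(-4\right) 3 \left(-39 + 21\right) = \left(-12\right) \left(-18\right) = 216$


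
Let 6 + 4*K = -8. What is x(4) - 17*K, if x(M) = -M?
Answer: 111/2 ≈ 55.500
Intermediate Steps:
K = -7/2 (K = -3/2 + (1/4)*(-8) = -3/2 - 2 = -7/2 ≈ -3.5000)
x(4) - 17*K = -1*4 - 17*(-7/2) = -4 + 119/2 = 111/2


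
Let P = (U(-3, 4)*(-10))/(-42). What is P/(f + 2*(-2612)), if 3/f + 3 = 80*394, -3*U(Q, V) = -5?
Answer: -157585/2074524543 ≈ -7.5962e-5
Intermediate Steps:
U(Q, V) = 5/3 (U(Q, V) = -⅓*(-5) = 5/3)
f = 3/31517 (f = 3/(-3 + 80*394) = 3/(-3 + 31520) = 3/31517 ≈ 9.5187e-5)
P = 25/63 (P = ((5/3)*(-10))/(-42) = -50/3*(-1/42) = 25/63 ≈ 0.39683)
P/(f + 2*(-2612)) = 25/(63*(3/31517 + 2*(-2612))) = 25/(63*(3/31517 - 5224)) = 25/(63*(-164644805/31517)) = (25/63)*(-31517/164644805) = -157585/2074524543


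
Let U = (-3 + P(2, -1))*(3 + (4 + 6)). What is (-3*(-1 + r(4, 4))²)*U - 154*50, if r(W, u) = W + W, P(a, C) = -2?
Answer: 1855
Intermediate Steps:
U = -65 (U = (-3 - 2)*(3 + (4 + 6)) = -5*(3 + 10) = -5*13 = -65)
r(W, u) = 2*W
(-3*(-1 + r(4, 4))²)*U - 154*50 = -3*(-1 + 2*4)²*(-65) - 154*50 = -3*(-1 + 8)²*(-65) - 7700 = -3*7²*(-65) - 7700 = -3*49*(-65) - 7700 = -147*(-65) - 7700 = 9555 - 7700 = 1855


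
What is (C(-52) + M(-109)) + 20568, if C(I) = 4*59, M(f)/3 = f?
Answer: 20477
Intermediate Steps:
M(f) = 3*f
C(I) = 236
(C(-52) + M(-109)) + 20568 = (236 + 3*(-109)) + 20568 = (236 - 327) + 20568 = -91 + 20568 = 20477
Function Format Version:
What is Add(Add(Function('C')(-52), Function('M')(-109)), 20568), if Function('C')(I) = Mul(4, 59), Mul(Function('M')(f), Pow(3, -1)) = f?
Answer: 20477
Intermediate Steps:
Function('M')(f) = Mul(3, f)
Function('C')(I) = 236
Add(Add(Function('C')(-52), Function('M')(-109)), 20568) = Add(Add(236, Mul(3, -109)), 20568) = Add(Add(236, -327), 20568) = Add(-91, 20568) = 20477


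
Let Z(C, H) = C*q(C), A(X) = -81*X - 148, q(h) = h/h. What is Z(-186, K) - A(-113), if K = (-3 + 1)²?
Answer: -9191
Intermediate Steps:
K = 4 (K = (-2)² = 4)
q(h) = 1
A(X) = -148 - 81*X
Z(C, H) = C (Z(C, H) = C*1 = C)
Z(-186, K) - A(-113) = -186 - (-148 - 81*(-113)) = -186 - (-148 + 9153) = -186 - 1*9005 = -186 - 9005 = -9191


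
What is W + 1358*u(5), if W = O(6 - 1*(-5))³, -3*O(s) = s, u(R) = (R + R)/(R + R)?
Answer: 35335/27 ≈ 1308.7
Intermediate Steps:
u(R) = 1 (u(R) = (2*R)/((2*R)) = (2*R)*(1/(2*R)) = 1)
O(s) = -s/3
W = -1331/27 (W = (-(6 - 1*(-5))/3)³ = (-(6 + 5)/3)³ = (-⅓*11)³ = (-11/3)³ = -1331/27 ≈ -49.296)
W + 1358*u(5) = -1331/27 + 1358*1 = -1331/27 + 1358 = 35335/27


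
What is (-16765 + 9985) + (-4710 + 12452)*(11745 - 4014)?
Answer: 59846622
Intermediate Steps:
(-16765 + 9985) + (-4710 + 12452)*(11745 - 4014) = -6780 + 7742*7731 = -6780 + 59853402 = 59846622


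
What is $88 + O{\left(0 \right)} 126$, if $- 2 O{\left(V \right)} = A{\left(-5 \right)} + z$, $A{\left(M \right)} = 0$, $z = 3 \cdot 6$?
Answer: $-1046$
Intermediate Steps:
$z = 18$
$O{\left(V \right)} = -9$ ($O{\left(V \right)} = - \frac{0 + 18}{2} = \left(- \frac{1}{2}\right) 18 = -9$)
$88 + O{\left(0 \right)} 126 = 88 - 1134 = -1046$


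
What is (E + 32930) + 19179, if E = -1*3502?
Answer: 48607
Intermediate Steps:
E = -3502
(E + 32930) + 19179 = (-3502 + 32930) + 19179 = 29428 + 19179 = 48607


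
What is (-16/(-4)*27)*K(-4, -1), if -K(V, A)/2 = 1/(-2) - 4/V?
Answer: -108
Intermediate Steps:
K(V, A) = 1 + 8/V (K(V, A) = -2*(1/(-2) - 4/V) = -2*(1*(-1/2) - 4/V) = -2*(-1/2 - 4/V) = 1 + 8/V)
(-16/(-4)*27)*K(-4, -1) = (-16/(-4)*27)*((8 - 4)/(-4)) = (-16*(-1/4)*27)*(-1/4*4) = (4*27)*(-1) = 108*(-1) = -108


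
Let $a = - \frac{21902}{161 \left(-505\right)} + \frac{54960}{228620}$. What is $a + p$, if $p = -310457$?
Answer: $- \frac{1792158210553}{5772655} \approx -3.1046 \cdot 10^{5}$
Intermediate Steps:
$a = \frac{2942782}{5772655}$ ($a = - \frac{21902}{-81305} + 54960 \cdot \frac{1}{228620} = \left(-21902\right) \left(- \frac{1}{81305}\right) + \frac{2748}{11431} = \frac{21902}{81305} + \frac{2748}{11431} = \frac{2942782}{5772655} \approx 0.50978$)
$a + p = \frac{2942782}{5772655} - 310457 = - \frac{1792158210553}{5772655}$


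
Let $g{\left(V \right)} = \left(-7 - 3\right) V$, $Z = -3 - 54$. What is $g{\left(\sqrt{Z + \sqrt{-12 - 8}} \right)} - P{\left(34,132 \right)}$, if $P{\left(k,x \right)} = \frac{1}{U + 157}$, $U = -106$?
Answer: $- \frac{1}{51} - 10 \sqrt{-57 + 2 i \sqrt{5}} \approx -2.9791 - 75.556 i$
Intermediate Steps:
$P{\left(k,x \right)} = \frac{1}{51}$ ($P{\left(k,x \right)} = \frac{1}{-106 + 157} = \frac{1}{51}$)
$Z = -57$
$g{\left(V \right)} = - 10 V$
$g{\left(\sqrt{Z + \sqrt{-12 - 8}} \right)} - P{\left(34,132 \right)} = - 10 \sqrt{-57 + \sqrt{-12 - 8}} - \frac{1}{51} = - 10 \sqrt{-57 + \sqrt{-20}} - \frac{1}{51} = - 10 \sqrt{-57 + 2 i \sqrt{5}} - \frac{1}{51} = - \frac{1}{51} - 10 \sqrt{-57 + 2 i \sqrt{5}}$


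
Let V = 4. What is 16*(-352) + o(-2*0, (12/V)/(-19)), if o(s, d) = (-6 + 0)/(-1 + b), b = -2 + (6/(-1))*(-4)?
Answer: -39426/7 ≈ -5632.3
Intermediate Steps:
b = 22 (b = -2 + (6*(-1))*(-4) = -2 - 6*(-4) = -2 + 24 = 22)
o(s, d) = -2/7 (o(s, d) = (-6 + 0)/(-1 + 22) = -6/21 = -6*1/21 = -2/7)
16*(-352) + o(-2*0, (12/V)/(-19)) = 16*(-352) - 2/7 = -5632 - 2/7 = -39426/7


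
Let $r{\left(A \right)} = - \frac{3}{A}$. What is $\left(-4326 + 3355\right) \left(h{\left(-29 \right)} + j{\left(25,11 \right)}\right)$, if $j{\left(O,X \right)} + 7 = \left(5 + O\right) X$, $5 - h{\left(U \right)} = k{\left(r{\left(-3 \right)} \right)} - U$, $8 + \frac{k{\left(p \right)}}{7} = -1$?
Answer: $-351502$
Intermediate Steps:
$k{\left(p \right)} = -63$ ($k{\left(p \right)} = -56 + 7 \left(-1\right) = -56 - 7 = -63$)
$h{\left(U \right)} = 68 + U$ ($h{\left(U \right)} = 5 - \left(-63 - U\right) = 5 + \left(63 + U\right) = 68 + U$)
$j{\left(O,X \right)} = -7 + X \left(5 + O\right)$ ($j{\left(O,X \right)} = -7 + \left(5 + O\right) X = -7 + X \left(5 + O\right)$)
$\left(-4326 + 3355\right) \left(h{\left(-29 \right)} + j{\left(25,11 \right)}\right) = \left(-4326 + 3355\right) \left(\left(68 - 29\right) + \left(-7 + 5 \cdot 11 + 25 \cdot 11\right)\right) = - 971 \left(39 + \left(-7 + 55 + 275\right)\right) = - 971 \left(39 + 323\right) = \left(-971\right) 362 = -351502$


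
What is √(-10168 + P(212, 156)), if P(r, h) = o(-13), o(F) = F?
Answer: I*√10181 ≈ 100.9*I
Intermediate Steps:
P(r, h) = -13
√(-10168 + P(212, 156)) = √(-10168 - 13) = √(-10181) = I*√10181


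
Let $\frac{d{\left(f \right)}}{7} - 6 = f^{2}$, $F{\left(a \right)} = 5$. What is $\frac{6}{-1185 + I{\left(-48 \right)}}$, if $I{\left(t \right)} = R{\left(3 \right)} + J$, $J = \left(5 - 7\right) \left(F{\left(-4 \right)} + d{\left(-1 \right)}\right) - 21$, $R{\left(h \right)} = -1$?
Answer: $- \frac{6}{1315} \approx -0.0045627$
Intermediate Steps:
$d{\left(f \right)} = 42 + 7 f^{2}$
$J = -129$ ($J = \left(5 - 7\right) \left(5 + \left(42 + 7 \left(-1\right)^{2}\right)\right) - 21 = - 2 \left(5 + \left(42 + 7 \cdot 1\right)\right) - 21 = - 2 \left(5 + \left(42 + 7\right)\right) - 21 = - 2 \left(5 + 49\right) - 21 = \left(-2\right) 54 - 21 = -108 - 21 = -129$)
$I{\left(t \right)} = -130$ ($I{\left(t \right)} = -1 - 129 = -130$)
$\frac{6}{-1185 + I{\left(-48 \right)}} = \frac{6}{-1185 - 130} = \frac{6}{-1315} = 6 \left(- \frac{1}{1315}\right) = - \frac{6}{1315}$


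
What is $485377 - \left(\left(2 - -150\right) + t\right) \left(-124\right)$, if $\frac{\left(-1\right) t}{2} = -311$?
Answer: $581353$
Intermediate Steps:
$t = 622$ ($t = \left(-2\right) \left(-311\right) = 622$)
$485377 - \left(\left(2 - -150\right) + t\right) \left(-124\right) = 485377 - \left(\left(2 - -150\right) + 622\right) \left(-124\right) = 485377 - \left(\left(2 + 150\right) + 622\right) \left(-124\right) = 485377 - \left(152 + 622\right) \left(-124\right) = 485377 - 774 \left(-124\right) = 485377 - -95976 = 485377 + 95976 = 581353$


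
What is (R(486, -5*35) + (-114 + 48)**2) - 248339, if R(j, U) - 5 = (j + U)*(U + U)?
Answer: -352828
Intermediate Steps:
R(j, U) = 5 + 2*U*(U + j) (R(j, U) = 5 + (j + U)*(U + U) = 5 + (U + j)*(2*U) = 5 + 2*U*(U + j))
(R(486, -5*35) + (-114 + 48)**2) - 248339 = ((5 + 2*(-5*35)**2 + 2*(-5*35)*486) + (-114 + 48)**2) - 248339 = ((5 + 2*(-175)**2 + 2*(-175)*486) + (-66)**2) - 248339 = ((5 + 2*30625 - 170100) + 4356) - 248339 = ((5 + 61250 - 170100) + 4356) - 248339 = (-108845 + 4356) - 248339 = -104489 - 248339 = -352828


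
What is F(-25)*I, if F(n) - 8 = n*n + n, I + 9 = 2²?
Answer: -3040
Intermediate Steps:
I = -5 (I = -9 + 2² = -9 + 4 = -5)
F(n) = 8 + n + n² (F(n) = 8 + (n*n + n) = 8 + (n² + n) = 8 + (n + n²) = 8 + n + n²)
F(-25)*I = (8 - 25 + (-25)²)*(-5) = (8 - 25 + 625)*(-5) = 608*(-5) = -3040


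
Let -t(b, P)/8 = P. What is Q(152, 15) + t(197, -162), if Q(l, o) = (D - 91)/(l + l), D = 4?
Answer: 393897/304 ≈ 1295.7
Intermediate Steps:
Q(l, o) = -87/(2*l) (Q(l, o) = (4 - 91)/(l + l) = -87*1/(2*l) = -87/(2*l))
t(b, P) = -8*P
Q(152, 15) + t(197, -162) = -87/2/152 - 8*(-162) = -87/2*1/152 + 1296 = -87/304 + 1296 = 393897/304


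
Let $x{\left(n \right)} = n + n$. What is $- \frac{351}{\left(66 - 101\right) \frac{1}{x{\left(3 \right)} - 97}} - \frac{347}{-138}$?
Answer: $- \frac{627959}{690} \approx -910.09$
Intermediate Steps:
$x{\left(n \right)} = 2 n$
$- \frac{351}{\left(66 - 101\right) \frac{1}{x{\left(3 \right)} - 97}} - \frac{347}{-138} = - \frac{351}{\left(66 - 101\right) \frac{1}{2 \cdot 3 - 97}} - \frac{347}{-138} = - \frac{351}{\left(-35\right) \frac{1}{6 - 97}} - - \frac{347}{138} = - \frac{351}{\left(-35\right) \frac{1}{-91}} + \frac{347}{138} = - \frac{351}{\left(-35\right) \left(- \frac{1}{91}\right)} + \frac{347}{138} = - \frac{351}{\frac{5}{13}} + \frac{347}{138} = \left(-351\right) \frac{13}{5} + \frac{347}{138} = - \frac{4563}{5} + \frac{347}{138} = - \frac{627959}{690}$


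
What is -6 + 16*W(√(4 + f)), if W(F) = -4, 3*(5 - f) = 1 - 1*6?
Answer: -70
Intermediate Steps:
f = 20/3 (f = 5 - (1 - 1*6)/3 = 5 - (1 - 6)/3 = 5 - ⅓*(-5) = 5 + 5/3 = 20/3 ≈ 6.6667)
-6 + 16*W(√(4 + f)) = -6 + 16*(-4) = -6 - 64 = -70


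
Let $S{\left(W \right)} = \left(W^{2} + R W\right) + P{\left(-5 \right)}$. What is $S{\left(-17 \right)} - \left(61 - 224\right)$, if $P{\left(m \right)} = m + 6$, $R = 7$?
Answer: $334$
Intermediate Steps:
$P{\left(m \right)} = 6 + m$
$S{\left(W \right)} = 1 + W^{2} + 7 W$ ($S{\left(W \right)} = \left(W^{2} + 7 W\right) + \left(6 - 5\right) = \left(W^{2} + 7 W\right) + 1 = 1 + W^{2} + 7 W$)
$S{\left(-17 \right)} - \left(61 - 224\right) = \left(1 + \left(-17\right)^{2} + 7 \left(-17\right)\right) - \left(61 - 224\right) = \left(1 + 289 - 119\right) - -163 = 171 + 163 = 334$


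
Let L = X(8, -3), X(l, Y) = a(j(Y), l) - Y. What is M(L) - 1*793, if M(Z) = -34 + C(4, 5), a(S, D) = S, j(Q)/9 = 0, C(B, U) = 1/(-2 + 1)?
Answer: -828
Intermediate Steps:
C(B, U) = -1 (C(B, U) = 1/(-1) = -1)
j(Q) = 0 (j(Q) = 9*0 = 0)
X(l, Y) = -Y (X(l, Y) = 0 - Y = -Y)
L = 3 (L = -1*(-3) = 3)
M(Z) = -35 (M(Z) = -34 - 1 = -35)
M(L) - 1*793 = -35 - 1*793 = -35 - 793 = -828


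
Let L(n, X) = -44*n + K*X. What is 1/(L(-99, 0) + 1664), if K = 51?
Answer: 1/6020 ≈ 0.00016611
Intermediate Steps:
L(n, X) = -44*n + 51*X
1/(L(-99, 0) + 1664) = 1/((-44*(-99) + 51*0) + 1664) = 1/((4356 + 0) + 1664) = 1/(4356 + 1664) = 1/6020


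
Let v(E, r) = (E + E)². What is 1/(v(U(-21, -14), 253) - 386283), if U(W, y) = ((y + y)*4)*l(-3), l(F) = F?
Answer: 1/65301 ≈ 1.5314e-5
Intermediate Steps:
U(W, y) = -24*y (U(W, y) = ((y + y)*4)*(-3) = ((2*y)*4)*(-3) = (8*y)*(-3) = -24*y)
v(E, r) = 4*E² (v(E, r) = (2*E)² = 4*E²)
1/(v(U(-21, -14), 253) - 386283) = 1/(4*(-24*(-14))² - 386283) = 1/(4*336² - 386283) = 1/(4*112896 - 386283) = 1/(451584 - 386283) = 1/65301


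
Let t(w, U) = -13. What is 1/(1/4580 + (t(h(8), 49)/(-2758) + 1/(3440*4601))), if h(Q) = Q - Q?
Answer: 4998163105040/24650762219 ≈ 202.76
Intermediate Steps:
h(Q) = 0
1/(1/4580 + (t(h(8), 49)/(-2758) + 1/(3440*4601))) = 1/(1/4580 + (-13/(-2758) + 1/(3440*4601))) = 1/(1/4580 + (-13*(-1/2758) + (1/3440)*(1/4601))) = 1/(1/4580 + (13/2758 + 1/15827440)) = 1/(1/4580 + 102879739/21826039760) = 1/(24650762219/4998163105040) = 4998163105040/24650762219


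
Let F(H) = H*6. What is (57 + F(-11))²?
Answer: 81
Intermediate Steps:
F(H) = 6*H
(57 + F(-11))² = (57 + 6*(-11))² = (57 - 66)² = (-9)² = 81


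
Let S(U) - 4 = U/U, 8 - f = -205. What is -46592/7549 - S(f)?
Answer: -84337/7549 ≈ -11.172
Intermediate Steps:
f = 213 (f = 8 - 1*(-205) = 8 + 205 = 213)
S(U) = 5 (S(U) = 4 + U/U = 4 + 1 = 5)
-46592/7549 - S(f) = -46592/7549 - 1*5 = -46592*1/7549 - 5 = -46592/7549 - 5 = -84337/7549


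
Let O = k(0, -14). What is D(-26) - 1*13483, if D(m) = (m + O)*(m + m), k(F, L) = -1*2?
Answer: -12027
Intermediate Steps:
k(F, L) = -2
O = -2
D(m) = 2*m*(-2 + m) (D(m) = (m - 2)*(m + m) = (-2 + m)*(2*m) = 2*m*(-2 + m))
D(-26) - 1*13483 = 2*(-26)*(-2 - 26) - 1*13483 = 2*(-26)*(-28) - 13483 = 1456 - 13483 = -12027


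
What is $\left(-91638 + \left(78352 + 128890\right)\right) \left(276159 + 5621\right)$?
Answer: $32574895120$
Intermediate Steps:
$\left(-91638 + \left(78352 + 128890\right)\right) \left(276159 + 5621\right) = \left(-91638 + 207242\right) 281780 = 115604 \cdot 281780 = 32574895120$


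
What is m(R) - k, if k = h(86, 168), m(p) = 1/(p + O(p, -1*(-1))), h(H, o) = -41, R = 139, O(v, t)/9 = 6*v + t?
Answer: 313815/7654 ≈ 41.000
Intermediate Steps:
O(v, t) = 9*t + 54*v (O(v, t) = 9*(6*v + t) = 9*(t + 6*v) = 9*t + 54*v)
m(p) = 1/(9 + 55*p) (m(p) = 1/(p + (9*(-1*(-1)) + 54*p)) = 1/(p + (9*1 + 54*p)) = 1/(p + (9 + 54*p)) = 1/(9 + 55*p))
k = -41
m(R) - k = 1/(9 + 55*139) - 1*(-41) = 1/(9 + 7645) + 41 = 1/7654 + 41 = 313815/7654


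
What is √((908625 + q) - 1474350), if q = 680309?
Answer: 2*√28646 ≈ 338.50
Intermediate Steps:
√((908625 + q) - 1474350) = √((908625 + 680309) - 1474350) = √(1588934 - 1474350) = √114584 = 2*√28646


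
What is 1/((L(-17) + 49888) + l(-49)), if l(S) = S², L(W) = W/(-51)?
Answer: 3/156868 ≈ 1.9124e-5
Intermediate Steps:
L(W) = -W/51 (L(W) = W*(-1/51) = -W/51)
1/((L(-17) + 49888) + l(-49)) = 1/((-1/51*(-17) + 49888) + (-49)²) = 1/((⅓ + 49888) + 2401) = 1/(149665/3 + 2401) = 1/(156868/3) = 3/156868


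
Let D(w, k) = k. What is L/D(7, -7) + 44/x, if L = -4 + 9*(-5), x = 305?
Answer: 2179/305 ≈ 7.1443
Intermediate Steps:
L = -49 (L = -4 - 45 = -49)
L/D(7, -7) + 44/x = -49/(-7) + 44/305 = -49*(-1/7) + 44*(1/305) = 7 + 44/305 = 2179/305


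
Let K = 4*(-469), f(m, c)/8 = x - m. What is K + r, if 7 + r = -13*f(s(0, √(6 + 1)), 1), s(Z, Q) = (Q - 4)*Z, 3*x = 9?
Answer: -2195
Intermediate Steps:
x = 3 (x = (⅓)*9 = 3)
s(Z, Q) = Z*(-4 + Q) (s(Z, Q) = (-4 + Q)*Z = Z*(-4 + Q))
f(m, c) = 24 - 8*m (f(m, c) = 8*(3 - m) = 24 - 8*m)
r = -319 (r = -7 - 13*(24 - 0*(-4 + √(6 + 1))) = -7 - 13*(24 - 0*(-4 + √7)) = -7 - 13*(24 - 8*0) = -7 - 13*(24 + 0) = -7 - 13*24 = -7 - 312 = -319)
K = -1876
K + r = -1876 - 319 = -2195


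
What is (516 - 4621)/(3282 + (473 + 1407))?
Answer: -4105/5162 ≈ -0.79523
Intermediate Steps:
(516 - 4621)/(3282 + (473 + 1407)) = -4105/(3282 + 1880) = -4105/5162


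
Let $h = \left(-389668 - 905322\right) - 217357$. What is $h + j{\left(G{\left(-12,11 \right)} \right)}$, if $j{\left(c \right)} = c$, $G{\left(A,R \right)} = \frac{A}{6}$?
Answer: $-1512349$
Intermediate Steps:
$G{\left(A,R \right)} = \frac{A}{6}$ ($G{\left(A,R \right)} = A \frac{1}{6} = \frac{A}{6}$)
$h = -1512347$ ($h = -1294990 - 217357 = -1512347$)
$h + j{\left(G{\left(-12,11 \right)} \right)} = -1512347 + \frac{1}{6} \left(-12\right) = -1512347 - 2 = -1512349$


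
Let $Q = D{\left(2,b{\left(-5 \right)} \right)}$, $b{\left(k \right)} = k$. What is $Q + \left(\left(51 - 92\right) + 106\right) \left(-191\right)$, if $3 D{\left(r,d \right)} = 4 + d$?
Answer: $- \frac{37246}{3} \approx -12415.0$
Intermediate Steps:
$D{\left(r,d \right)} = \frac{4}{3} + \frac{d}{3}$ ($D{\left(r,d \right)} = \frac{4 + d}{3} = \frac{4}{3} + \frac{d}{3}$)
$Q = - \frac{1}{3}$ ($Q = \frac{4}{3} + \frac{1}{3} \left(-5\right) = \frac{4}{3} - \frac{5}{3} = - \frac{1}{3} \approx -0.33333$)
$Q + \left(\left(51 - 92\right) + 106\right) \left(-191\right) = - \frac{1}{3} + \left(\left(51 - 92\right) + 106\right) \left(-191\right) = - \frac{1}{3} + \left(-41 + 106\right) \left(-191\right) = - \frac{1}{3} + 65 \left(-191\right) = - \frac{1}{3} - 12415 = - \frac{37246}{3}$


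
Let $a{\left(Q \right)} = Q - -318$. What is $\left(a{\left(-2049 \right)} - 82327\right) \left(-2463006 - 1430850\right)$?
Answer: $327309747648$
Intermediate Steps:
$a{\left(Q \right)} = 318 + Q$ ($a{\left(Q \right)} = Q + 318 = 318 + Q$)
$\left(a{\left(-2049 \right)} - 82327\right) \left(-2463006 - 1430850\right) = \left(\left(318 - 2049\right) - 82327\right) \left(-2463006 - 1430850\right) = \left(-1731 - 82327\right) \left(-3893856\right) = \left(-84058\right) \left(-3893856\right) = 327309747648$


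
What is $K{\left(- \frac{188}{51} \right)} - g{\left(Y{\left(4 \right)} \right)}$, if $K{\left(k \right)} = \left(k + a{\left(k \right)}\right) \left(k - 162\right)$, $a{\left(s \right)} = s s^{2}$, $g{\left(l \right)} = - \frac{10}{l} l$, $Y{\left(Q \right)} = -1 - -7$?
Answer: $\frac{60347079010}{6765201} \approx 8920.2$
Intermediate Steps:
$Y{\left(Q \right)} = 6$ ($Y{\left(Q \right)} = -1 + 7 = 6$)
$g{\left(l \right)} = -10$
$a{\left(s \right)} = s^{3}$
$K{\left(k \right)} = \left(-162 + k\right) \left(k + k^{3}\right)$ ($K{\left(k \right)} = \left(k + k^{3}\right) \left(k - 162\right) = \left(k + k^{3}\right) \left(-162 + k\right) = \left(-162 + k\right) \left(k + k^{3}\right)$)
$K{\left(- \frac{188}{51} \right)} - g{\left(Y{\left(4 \right)} \right)} = - \frac{188}{51} \left(-162 - \frac{188}{51} + \left(- \frac{188}{51}\right)^{3} - 162 \left(- \frac{188}{51}\right)^{2}\right) - -10 = \left(-188\right) \frac{1}{51} \left(-162 - \frac{188}{51} + \left(\left(-188\right) \frac{1}{51}\right)^{3} - 162 \left(\left(-188\right) \frac{1}{51}\right)^{2}\right) + 10 = - \frac{188 \left(-162 - \frac{188}{51} + \left(- \frac{188}{51}\right)^{3} - 162 \left(- \frac{188}{51}\right)^{2}\right)}{51} + 10 = - \frac{188 \left(-162 - \frac{188}{51} - \frac{6644672}{132651} - \frac{636192}{289}\right)}{51} + 10 = \left(- \frac{188}{51}\right) \left(- \frac{320635250}{132651}\right) + 10 = \frac{60279427000}{6765201} + 10 = \frac{60347079010}{6765201}$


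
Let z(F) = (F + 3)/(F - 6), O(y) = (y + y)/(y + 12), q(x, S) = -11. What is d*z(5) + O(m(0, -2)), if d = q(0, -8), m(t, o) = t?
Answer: 88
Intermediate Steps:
O(y) = 2*y/(12 + y) (O(y) = (2*y)/(12 + y) = 2*y/(12 + y))
z(F) = (3 + F)/(-6 + F)
d = -11
d*z(5) + O(m(0, -2)) = -11*(3 + 5)/(-6 + 5) + 2*0/(12 + 0) = -11*8/(-1) + 2*0/12 = -(-11)*8 + 2*0*(1/12) = -11*(-8) + 0 = 88 + 0 = 88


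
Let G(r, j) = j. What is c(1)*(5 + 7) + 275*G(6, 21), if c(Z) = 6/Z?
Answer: 5847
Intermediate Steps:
c(1)*(5 + 7) + 275*G(6, 21) = (6/1)*(5 + 7) + 275*21 = (6*1)*12 + 5775 = 6*12 + 5775 = 72 + 5775 = 5847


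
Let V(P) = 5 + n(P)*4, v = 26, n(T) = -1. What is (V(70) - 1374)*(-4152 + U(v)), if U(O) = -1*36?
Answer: 5750124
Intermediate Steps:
V(P) = 1 (V(P) = 5 - 1*4 = 5 - 4 = 1)
U(O) = -36
(V(70) - 1374)*(-4152 + U(v)) = (1 - 1374)*(-4152 - 36) = -1373*(-4188) = 5750124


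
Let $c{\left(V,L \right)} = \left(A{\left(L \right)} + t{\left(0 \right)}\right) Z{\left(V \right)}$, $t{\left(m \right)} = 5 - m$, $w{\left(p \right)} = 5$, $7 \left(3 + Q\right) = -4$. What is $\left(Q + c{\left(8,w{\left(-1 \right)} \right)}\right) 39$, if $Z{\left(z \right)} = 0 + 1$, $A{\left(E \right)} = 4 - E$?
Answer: $\frac{117}{7} \approx 16.714$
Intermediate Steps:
$Q = - \frac{25}{7}$ ($Q = -3 + \frac{1}{7} \left(-4\right) = -3 - \frac{4}{7} = - \frac{25}{7} \approx -3.5714$)
$Z{\left(z \right)} = 1$
$c{\left(V,L \right)} = 9 - L$ ($c{\left(V,L \right)} = \left(\left(4 - L\right) + \left(5 - 0\right)\right) 1 = \left(\left(4 - L\right) + \left(5 + 0\right)\right) 1 = \left(\left(4 - L\right) + 5\right) 1 = \left(9 - L\right) 1 = 9 - L$)
$\left(Q + c{\left(8,w{\left(-1 \right)} \right)}\right) 39 = \left(- \frac{25}{7} + \left(9 - 5\right)\right) 39 = \left(- \frac{25}{7} + 4\right) 39 = \frac{3}{7} \cdot 39 = \frac{117}{7}$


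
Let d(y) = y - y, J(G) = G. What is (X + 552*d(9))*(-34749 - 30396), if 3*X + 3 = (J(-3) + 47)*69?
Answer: -65861595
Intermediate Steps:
d(y) = 0
X = 1011 (X = -1 + ((-3 + 47)*69)/3 = -1 + (44*69)/3 = -1 + (1/3)*3036 = -1 + 1012 = 1011)
(X + 552*d(9))*(-34749 - 30396) = (1011 + 552*0)*(-34749 - 30396) = (1011 + 0)*(-65145) = 1011*(-65145) = -65861595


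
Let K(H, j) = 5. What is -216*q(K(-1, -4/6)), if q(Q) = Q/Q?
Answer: -216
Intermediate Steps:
q(Q) = 1
-216*q(K(-1, -4/6)) = -216*1 = -216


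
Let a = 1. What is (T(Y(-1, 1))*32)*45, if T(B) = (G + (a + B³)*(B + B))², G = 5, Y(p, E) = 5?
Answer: 2304324000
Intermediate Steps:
T(B) = (5 + 2*B*(1 + B³))² (T(B) = (5 + (1 + B³)*(B + B))² = (5 + (1 + B³)*(2*B))² = (5 + 2*B*(1 + B³))²)
(T(Y(-1, 1))*32)*45 = ((5 + 2*5 + 2*5⁴)²*32)*45 = ((5 + 10 + 2*625)²*32)*45 = ((5 + 10 + 1250)²*32)*45 = (1265²*32)*45 = (1600225*32)*45 = 51207200*45 = 2304324000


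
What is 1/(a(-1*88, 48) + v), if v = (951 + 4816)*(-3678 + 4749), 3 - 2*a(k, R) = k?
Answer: 2/12353005 ≈ 1.6190e-7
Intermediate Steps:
a(k, R) = 3/2 - k/2
v = 6176457 (v = 5767*1071 = 6176457)
1/(a(-1*88, 48) + v) = 1/((3/2 - (-1)*88/2) + 6176457) = 1/((3/2 - ½*(-88)) + 6176457) = 1/((3/2 + 44) + 6176457) = 1/(91/2 + 6176457) = 1/(12353005/2) = 2/12353005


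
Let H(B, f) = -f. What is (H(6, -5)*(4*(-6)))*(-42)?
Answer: 5040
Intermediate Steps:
(H(6, -5)*(4*(-6)))*(-42) = ((-1*(-5))*(4*(-6)))*(-42) = (5*(-24))*(-42) = -120*(-42) = 5040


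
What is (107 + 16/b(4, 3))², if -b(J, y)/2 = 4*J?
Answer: 45369/4 ≈ 11342.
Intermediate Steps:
b(J, y) = -8*J
(107 + 16/b(4, 3))² = (107 + 16/((-8*4)))² = (107 + 16/(-32))² = (107 + 16*(-1/32))² = (107 - ½)² = (213/2)² = 45369/4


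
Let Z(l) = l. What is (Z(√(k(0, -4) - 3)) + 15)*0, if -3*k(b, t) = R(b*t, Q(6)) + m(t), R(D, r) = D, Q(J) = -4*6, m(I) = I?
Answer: 0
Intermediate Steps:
Q(J) = -24
k(b, t) = -t/3 - b*t/3 (k(b, t) = -(b*t + t)/3 = -(t + b*t)/3 = -t/3 - b*t/3)
(Z(√(k(0, -4) - 3)) + 15)*0 = (√((⅓)*(-4)*(-1 - 1*0) - 3) + 15)*0 = (√((⅓)*(-4)*(-1 + 0) - 3) + 15)*0 = (√((⅓)*(-4)*(-1) - 3) + 15)*0 = (√(4/3 - 3) + 15)*0 = (√(-5/3) + 15)*0 = (I*√15/3 + 15)*0 = (15 + I*√15/3)*0 = 0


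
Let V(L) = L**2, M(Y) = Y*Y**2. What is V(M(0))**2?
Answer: 0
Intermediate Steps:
M(Y) = Y**3
V(M(0))**2 = ((0**3)**2)**2 = (0**2)**2 = 0**2 = 0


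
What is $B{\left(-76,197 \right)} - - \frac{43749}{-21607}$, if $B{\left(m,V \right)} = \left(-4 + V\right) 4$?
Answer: $\frac{16636855}{21607} \approx 769.98$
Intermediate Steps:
$B{\left(m,V \right)} = -16 + 4 V$
$B{\left(-76,197 \right)} - - \frac{43749}{-21607} = \left(-16 + 4 \cdot 197\right) - - \frac{43749}{-21607} = \left(-16 + 788\right) - \left(-43749\right) \left(- \frac{1}{21607}\right) = 772 - \frac{43749}{21607} = \frac{16636855}{21607}$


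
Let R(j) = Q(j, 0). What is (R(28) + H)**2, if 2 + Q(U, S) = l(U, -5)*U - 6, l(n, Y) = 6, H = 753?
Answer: 833569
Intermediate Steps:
Q(U, S) = -8 + 6*U (Q(U, S) = -2 + (6*U - 6) = -2 + (-6 + 6*U) = -8 + 6*U)
R(j) = -8 + 6*j
(R(28) + H)**2 = ((-8 + 6*28) + 753)**2 = ((-8 + 168) + 753)**2 = (160 + 753)**2 = 913**2 = 833569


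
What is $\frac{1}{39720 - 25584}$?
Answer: $\frac{1}{14136} \approx 7.0741 \cdot 10^{-5}$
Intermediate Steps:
$\frac{1}{39720 - 25584} = \frac{1}{14136}$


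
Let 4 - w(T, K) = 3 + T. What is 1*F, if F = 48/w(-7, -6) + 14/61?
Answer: 380/61 ≈ 6.2295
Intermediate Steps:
w(T, K) = 1 - T (w(T, K) = 4 - (3 + T) = 4 + (-3 - T) = 1 - T)
F = 380/61 (F = 48/(1 - 1*(-7)) + 14/61 = 48/(1 + 7) + 14*(1/61) = 48/8 + 14/61 = 48*(1/8) + 14/61 = 6 + 14/61 = 380/61 ≈ 6.2295)
1*F = 1*(380/61) = 380/61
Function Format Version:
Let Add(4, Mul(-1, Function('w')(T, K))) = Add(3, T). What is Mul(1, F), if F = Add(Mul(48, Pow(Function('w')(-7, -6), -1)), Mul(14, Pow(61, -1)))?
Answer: Rational(380, 61) ≈ 6.2295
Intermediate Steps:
Function('w')(T, K) = Add(1, Mul(-1, T)) (Function('w')(T, K) = Add(4, Mul(-1, Add(3, T))) = Add(4, Add(-3, Mul(-1, T))) = Add(1, Mul(-1, T)))
F = Rational(380, 61) (F = Add(Mul(48, Pow(Add(1, Mul(-1, -7)), -1)), Mul(14, Pow(61, -1))) = Add(Mul(48, Pow(Add(1, 7), -1)), Mul(14, Rational(1, 61))) = Add(Mul(48, Pow(8, -1)), Rational(14, 61)) = Add(Mul(48, Rational(1, 8)), Rational(14, 61)) = Add(6, Rational(14, 61)) = Rational(380, 61) ≈ 6.2295)
Mul(1, F) = Mul(1, Rational(380, 61)) = Rational(380, 61)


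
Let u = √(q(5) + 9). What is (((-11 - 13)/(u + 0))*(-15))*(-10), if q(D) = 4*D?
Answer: -3600*√29/29 ≈ -668.50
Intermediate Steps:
u = √29 (u = √(4*5 + 9) = √(20 + 9) = √29 ≈ 5.3852)
(((-11 - 13)/(u + 0))*(-15))*(-10) = (((-11 - 13)/(√29 + 0))*(-15))*(-10) = (-24*√29/29*(-15))*(-10) = (360*√29/29)*(-10) = -3600*√29/29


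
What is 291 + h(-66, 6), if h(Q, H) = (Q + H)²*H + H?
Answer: 21897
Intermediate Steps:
h(Q, H) = H + H*(H + Q)² (h(Q, H) = (H + Q)²*H + H = H*(H + Q)² + H = H + H*(H + Q)²)
291 + h(-66, 6) = 291 + 6*(1 + (6 - 66)²) = 291 + 6*(1 + (-60)²) = 291 + 6*(1 + 3600) = 291 + 6*3601 = 291 + 21606 = 21897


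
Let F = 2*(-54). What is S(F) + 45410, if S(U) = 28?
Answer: 45438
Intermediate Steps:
F = -108
S(F) + 45410 = 28 + 45410 = 45438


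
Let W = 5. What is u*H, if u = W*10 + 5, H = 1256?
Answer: 69080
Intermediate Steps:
u = 55 (u = 5*10 + 5 = 50 + 5 = 55)
u*H = 55*1256 = 69080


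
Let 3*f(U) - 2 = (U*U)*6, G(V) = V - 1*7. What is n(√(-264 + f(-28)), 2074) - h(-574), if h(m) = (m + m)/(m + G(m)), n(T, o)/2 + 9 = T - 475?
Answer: -159884/165 + 2*√11742/3 ≈ -896.75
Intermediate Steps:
G(V) = -7 + V (G(V) = V - 7 = -7 + V)
f(U) = ⅔ + 2*U² (f(U) = ⅔ + ((U*U)*6)/3 = ⅔ + (U²*6)/3 = ⅔ + (6*U²)/3 = ⅔ + 2*U²)
n(T, o) = -968 + 2*T (n(T, o) = -18 + 2*(T - 475) = -18 + 2*(-475 + T) = -18 + (-950 + 2*T) = -968 + 2*T)
h(m) = 2*m/(-7 + 2*m) (h(m) = (m + m)/(m + (-7 + m)) = (2*m)/(-7 + 2*m) = 2*m/(-7 + 2*m))
n(√(-264 + f(-28)), 2074) - h(-574) = (-968 + 2*√(-264 + (⅔ + 2*(-28)²))) - 2*(-574)/(-7 + 2*(-574)) = (-968 + 2*√(-264 + (⅔ + 2*784))) - 2*(-574)/(-7 - 1148) = (-968 + 2*√(-264 + (⅔ + 1568))) - 2*(-574)/(-1155) = (-968 + 2*√(-264 + 4706/3)) - 2*(-574)*(-1)/1155 = (-968 + 2*√(3914/3)) - 1*164/165 = (-968 + 2*(√11742/3)) - 164/165 = (-968 + 2*√11742/3) - 164/165 = -159884/165 + 2*√11742/3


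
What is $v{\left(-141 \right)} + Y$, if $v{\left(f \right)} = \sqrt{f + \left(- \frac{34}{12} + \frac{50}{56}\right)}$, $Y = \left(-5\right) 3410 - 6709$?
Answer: $-23759 + \frac{i \sqrt{252147}}{42} \approx -23759.0 + 11.956 i$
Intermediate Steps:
$Y = -23759$ ($Y = -17050 - 6709 = -23759$)
$v{\left(f \right)} = \sqrt{- \frac{163}{84} + f}$ ($v{\left(f \right)} = \sqrt{f + \left(\left(-34\right) \frac{1}{12} + 50 \cdot \frac{1}{56}\right)} = \sqrt{f + \left(- \frac{17}{6} + \frac{25}{28}\right)} = \sqrt{f - \frac{163}{84}} = \sqrt{- \frac{163}{84} + f}$)
$v{\left(-141 \right)} + Y = \frac{\sqrt{-3423 + 1764 \left(-141\right)}}{42} - 23759 = \frac{\sqrt{-3423 - 248724}}{42} - 23759 = \frac{\sqrt{-252147}}{42} - 23759 = \frac{i \sqrt{252147}}{42} - 23759 = -23759 + \frac{i \sqrt{252147}}{42}$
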